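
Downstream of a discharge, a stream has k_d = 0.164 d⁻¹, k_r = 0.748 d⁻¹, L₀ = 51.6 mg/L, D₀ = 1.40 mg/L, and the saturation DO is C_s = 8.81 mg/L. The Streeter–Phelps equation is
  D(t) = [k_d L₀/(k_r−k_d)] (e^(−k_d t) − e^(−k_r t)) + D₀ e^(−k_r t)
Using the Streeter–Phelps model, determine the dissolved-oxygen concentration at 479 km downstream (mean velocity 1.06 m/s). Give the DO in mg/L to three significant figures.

DO ≈ 2.93 mg/L

Travel time t = x/v = 479 km / (1.06 m/s) = 479000 m / 1.06 m/s = 451900 s = 5.230 d.
k_d L₀/(k_r−k_d) = 0.164×51.6/(0.748−0.164) = 8.462/0.5840 = 14.49 mg/L.
e^(−k_d t) = e^(−0.164×5.230) = 0.4241; e^(−k_r t) = e^(−0.748×5.230) = 0.02000.
D = 14.49 × (0.4241 − 0.02000) + 1.40 × 0.02000 = 5.856 + 0.02800 = 5.884 mg/L.
DO = C_s − D = 8.81 − 5.884 = 2.926 mg/L.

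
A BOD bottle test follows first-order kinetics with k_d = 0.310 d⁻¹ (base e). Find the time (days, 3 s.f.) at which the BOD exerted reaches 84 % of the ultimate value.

y/L₀ = 1 − e^(−k_d t) = 0.84 ⇒ e^(−k_d t) = 0.160
t = −ln(0.160) / 0.310 = 1.833 / 0.310 = 5.912 d.

t ≈ 5.91 d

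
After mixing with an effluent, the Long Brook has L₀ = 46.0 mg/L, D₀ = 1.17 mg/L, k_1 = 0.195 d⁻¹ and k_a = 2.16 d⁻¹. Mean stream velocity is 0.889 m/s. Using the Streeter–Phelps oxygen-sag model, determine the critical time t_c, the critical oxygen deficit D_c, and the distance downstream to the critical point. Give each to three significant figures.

At the critical point dD/dt = 0, so k_1 L₀ e^(−k_1 t) = k_a D. Substituting D(t) from the Streeter–Phelps equation and solving for t gives
t_c = ln[(k_a/k_1)(1 − D₀(k_a−k_1)/(k_1 L₀))] / (k_a−k_1).
Here k_a−k_1 = 1.965 d⁻¹ and 1 − D₀(k_a−k_1)/(k_1 L₀) = 1 − 1.17×1.965/(0.195×46.0) = 0.7437, so
t_c = ln(11.08 × 0.7437) / 1.965 = 2.109 / 1.965 = 1.073 d.
L(t_c) = L₀ e^(−k_1 t_c) = 46.0 × 0.8112 = 37.31 mg/L, and at the critical point k_a D_c = k_1 L, so D_c = (0.195/2.16) × 37.31 = 3.369 mg/L.
x_c = v t_c = 0.889 m/s × 1.073 d × 86400 s/d = 82430 m ≈ 82.4 km.

t_c ≈ 1.07 d; D_c ≈ 3.37 mg/L; x_c ≈ 82.4 km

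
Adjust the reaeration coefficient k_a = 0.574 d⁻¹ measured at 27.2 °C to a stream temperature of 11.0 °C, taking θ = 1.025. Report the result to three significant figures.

k_a(T₂) = k_a(T₁) · θ^(T₂−T₁) = 0.574 × 1.025^(11.0−27.2)
= 0.574 × 1.025^-16.2 = 0.574 × 0.6703 = 0.3848 d⁻¹.

k_a ≈ 0.385 d⁻¹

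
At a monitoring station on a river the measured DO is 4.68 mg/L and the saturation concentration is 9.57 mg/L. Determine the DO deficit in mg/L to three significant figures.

D = C_s − C = 9.57 − 4.68 = 4.89 mg/L.

D ≈ 4.89 mg/L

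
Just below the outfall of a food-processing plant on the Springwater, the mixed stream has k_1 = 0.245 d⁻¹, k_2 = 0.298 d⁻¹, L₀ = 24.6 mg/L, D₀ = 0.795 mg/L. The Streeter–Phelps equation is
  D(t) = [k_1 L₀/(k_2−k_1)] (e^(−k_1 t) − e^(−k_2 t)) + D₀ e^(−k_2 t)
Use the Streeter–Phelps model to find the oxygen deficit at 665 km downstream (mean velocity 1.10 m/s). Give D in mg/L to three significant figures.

D ≈ 6.44 mg/L

Travel time t = x/v = 665 km / (1.10 m/s) = 665000 m / 1.10 m/s = 604500 s = 6.997 d.
k_1 L₀/(k_2−k_1) = 0.245×24.6/(0.298−0.245) = 6.027/0.05300 = 113.7 mg/L.
e^(−k_1 t) = e^(−0.245×6.997) = 0.1801; e^(−k_2 t) = e^(−0.298×6.997) = 0.1243.
D = 113.7 × (0.1801 − 0.1243) + 0.795 × 0.1243 = 6.346 + 0.09881 = 6.444 mg/L.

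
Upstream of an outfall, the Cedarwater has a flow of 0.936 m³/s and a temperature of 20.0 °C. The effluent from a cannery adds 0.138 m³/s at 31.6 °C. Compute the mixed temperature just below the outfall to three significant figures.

Flow-weighted mixing: C = (Q_r C_r + Q_w C_w)/(Q_r + Q_w)
= (0.936×20.0 + 0.138×31.6)/(0.936 + 0.138) = 23.08/1.074 = 21.49 °C.

21.5 °C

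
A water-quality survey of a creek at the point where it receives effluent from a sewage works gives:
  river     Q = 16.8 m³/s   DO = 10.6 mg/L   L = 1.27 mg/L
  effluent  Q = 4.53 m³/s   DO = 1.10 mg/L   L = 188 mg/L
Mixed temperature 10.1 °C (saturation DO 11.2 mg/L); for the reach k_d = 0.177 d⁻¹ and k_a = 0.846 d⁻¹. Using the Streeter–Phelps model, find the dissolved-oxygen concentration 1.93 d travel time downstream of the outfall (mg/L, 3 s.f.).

DO ≈ 5.11 mg/L

Mixed DO = (16.8×10.6 + 4.53×1.10)/(16.8+4.53) = 183.1/21.33 = 8.582 mg/L.
Mixed L₀ = (16.8×1.27 + 4.53×188)/(21.33) = 873.0/21.33 = 40.93 mg/L.
Initial deficit D₀ = C_s − DO₀ = 11.2 − 8.582 = 2.618 mg/L.
D(1.93) = [0.177×40.93/(0.846−0.177)](e^(−0.177×1.93) − e^(−0.846×1.93)) + 2.618 e^(−0.846×1.93)
= 10.83 × (0.7106 − 0.1954) + 2.618 × 0.1954 = 6.091 mg/L.
DO = 11.2 − 6.091 = 5.109 mg/L.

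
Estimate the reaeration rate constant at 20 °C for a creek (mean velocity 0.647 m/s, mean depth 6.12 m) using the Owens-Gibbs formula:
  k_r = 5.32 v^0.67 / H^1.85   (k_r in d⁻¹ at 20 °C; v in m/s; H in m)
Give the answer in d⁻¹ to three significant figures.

k_r ≈ 0.139 d⁻¹

k_r = 5.32 × 0.647^0.67 / 6.12^1.85 = 5.32 × 0.7470 / 28.54 = 0.1392 d⁻¹.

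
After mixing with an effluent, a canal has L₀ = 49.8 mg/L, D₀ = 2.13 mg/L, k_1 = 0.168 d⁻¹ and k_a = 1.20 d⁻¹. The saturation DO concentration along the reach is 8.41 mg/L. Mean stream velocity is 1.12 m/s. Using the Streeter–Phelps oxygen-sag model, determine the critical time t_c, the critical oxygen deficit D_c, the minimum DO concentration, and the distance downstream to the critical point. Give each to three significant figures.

t_c ≈ 1.61 d; D_c ≈ 5.32 mg/L; min DO ≈ 3.09 mg/L; x_c ≈ 156 km

t_c = [1/(k_a−k_1)] ln[(k_a/k_1)(1 − D₀(k_a−k_1)/(k_1 L₀))]
= [1/(1.20−0.168)] ln[(1.20/0.168)(1 − 2.13×1.032/(0.168×49.8))]
= (1/1.032) ln[7.143 × 0.7373] = 0.9690 × ln(5.266) = 0.9690 × 1.661 = 1.610 d.
D_c = (k_1/k_a) L₀ e^(−k_1 t_c) = (0.168/1.20) × 49.8 × e^(−0.168×1.610) = 0.1400 × 49.8 × 0.7630 = 5.320 mg/L.
Minimum DO = C_s − D_c = 8.41 − 5.320 = 3.090 mg/L.
x_c = v t_c = 1.12 m/s × 1.610 d × 86400 s/d = 155800 m ≈ 156 km.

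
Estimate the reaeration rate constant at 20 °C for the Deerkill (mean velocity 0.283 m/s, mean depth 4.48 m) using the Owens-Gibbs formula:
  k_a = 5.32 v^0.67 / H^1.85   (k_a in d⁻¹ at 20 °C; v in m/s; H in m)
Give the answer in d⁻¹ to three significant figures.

k_a ≈ 0.142 d⁻¹

k_a = 5.32 × 0.283^0.67 / 4.48^1.85 = 5.32 × 0.4292 / 16.03 = 0.1425 d⁻¹.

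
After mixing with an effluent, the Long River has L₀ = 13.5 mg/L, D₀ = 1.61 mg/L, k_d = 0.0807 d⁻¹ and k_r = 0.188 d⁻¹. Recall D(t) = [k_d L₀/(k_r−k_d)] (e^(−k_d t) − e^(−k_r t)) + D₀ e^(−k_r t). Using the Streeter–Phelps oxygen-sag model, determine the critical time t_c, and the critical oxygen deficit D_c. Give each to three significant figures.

t_c ≈ 6.27 d; D_c ≈ 3.49 mg/L

With k_r/k_d = 2.330 and 1 − D₀(k_r−k_d)/(k_d L₀) = 0.8414,
t_c = ln(2.330 × 0.8414) / (0.188 − 0.0807) = ln(1.960) / 0.1073 = 0.6731/0.1073 = 6.273 d.
D_c = (k_d/k_r) L₀ e^(−k_d t_c) = (0.0807/0.188) × 13.5 × e^(−0.0807×6.273) = 0.4293 × 13.5 × 0.6028 = 3.493 mg/L.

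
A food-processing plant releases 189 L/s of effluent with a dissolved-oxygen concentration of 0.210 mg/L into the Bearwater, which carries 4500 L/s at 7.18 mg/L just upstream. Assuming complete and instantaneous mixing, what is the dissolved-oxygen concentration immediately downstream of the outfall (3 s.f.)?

6.90 mg/L

Flow-weighted mixing: C = (Q_r C_r + Q_w C_w)/(Q_r + Q_w)
= (4500×7.18 + 189×0.210)/(4500 + 189) = 32350/4689 = 6.899 mg/L.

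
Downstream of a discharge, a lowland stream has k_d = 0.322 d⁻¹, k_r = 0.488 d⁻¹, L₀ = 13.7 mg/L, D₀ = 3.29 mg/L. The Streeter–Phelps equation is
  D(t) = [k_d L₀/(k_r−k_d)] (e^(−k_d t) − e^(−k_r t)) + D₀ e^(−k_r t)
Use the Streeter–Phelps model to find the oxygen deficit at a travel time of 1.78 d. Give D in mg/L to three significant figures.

k_d L₀/(k_r−k_d) = 0.322×13.7/(0.488−0.322) = 4.411/0.1660 = 26.57 mg/L.
e^(−k_d t) = e^(−0.322×1.780) = 0.5637; e^(−k_r t) = e^(−0.488×1.780) = 0.4195.
D = 26.57 × (0.5637 − 0.4195) + 3.29 × 0.4195 = 3.833 + 1.380 = 5.213 mg/L.

D ≈ 5.21 mg/L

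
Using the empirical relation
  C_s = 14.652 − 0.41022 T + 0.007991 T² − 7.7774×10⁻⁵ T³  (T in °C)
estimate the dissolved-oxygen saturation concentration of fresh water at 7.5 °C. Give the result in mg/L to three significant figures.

C_s = 14.652 − 0.41022×7.5 + 0.007991×7.5² − 7.7774×10⁻⁵×7.5³ = 11.99 mg/L.

C_s ≈ 12.0 mg/L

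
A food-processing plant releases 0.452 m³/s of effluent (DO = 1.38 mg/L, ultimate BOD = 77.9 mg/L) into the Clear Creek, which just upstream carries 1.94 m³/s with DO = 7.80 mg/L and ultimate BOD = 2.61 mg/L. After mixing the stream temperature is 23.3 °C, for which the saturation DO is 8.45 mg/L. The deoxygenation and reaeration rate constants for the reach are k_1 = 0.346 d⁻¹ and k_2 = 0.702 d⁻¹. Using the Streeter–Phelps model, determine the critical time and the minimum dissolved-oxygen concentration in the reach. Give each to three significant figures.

Mixed DO = (1.94×7.80 + 0.452×1.38)/(1.94+0.452) = 15.76/2.392 = 6.587 mg/L.
Mixed L₀ = (1.94×2.61 + 0.452×77.9)/(2.392) = 40.27/2.392 = 16.84 mg/L.
Initial deficit D₀ = C_s − DO₀ = 8.45 − 6.587 = 1.863 mg/L.
t_c = (1/0.3560) ln[(0.702/0.346)(1 − 1.863×0.3560/(0.346×16.84))] = 2.809 × ln(1.798) = 1.648 d.
D_c = (0.346/0.702) × 16.84 × e^(−0.346×1.648) = 0.4929 × 16.84 × 0.5654 = 4.692 mg/L.
Minimum DO = 8.45 − 4.692 = 3.758 mg/L.

t_c ≈ 1.65 d; minimum DO ≈ 3.76 mg/L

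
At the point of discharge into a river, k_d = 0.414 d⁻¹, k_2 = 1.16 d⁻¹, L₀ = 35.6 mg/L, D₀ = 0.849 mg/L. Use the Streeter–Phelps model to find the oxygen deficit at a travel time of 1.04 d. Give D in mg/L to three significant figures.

D ≈ 7.19 mg/L

k_d L₀/(k_2−k_d) = 0.414×35.6/(1.16−0.414) = 14.74/0.7460 = 19.76 mg/L.
e^(−k_d t) = e^(−0.414×1.040) = 0.6501; e^(−k_2 t) = e^(−1.16×1.040) = 0.2993.
D = 19.76 × (0.6501 − 0.2993) + 0.849 × 0.2993 = 6.932 + 0.2541 = 7.186 mg/L.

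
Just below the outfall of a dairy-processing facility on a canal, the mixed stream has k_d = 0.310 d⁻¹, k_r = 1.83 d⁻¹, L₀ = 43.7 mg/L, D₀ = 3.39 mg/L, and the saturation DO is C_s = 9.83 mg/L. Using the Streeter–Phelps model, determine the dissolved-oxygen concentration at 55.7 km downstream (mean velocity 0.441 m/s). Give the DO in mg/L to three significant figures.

Travel time t = x/v = 55.7 km / (0.441 m/s) = 55700 m / 0.441 m/s = 126300 s = 1.462 d.
k_d L₀/(k_r−k_d) = 0.310×43.7/(1.83−0.310) = 13.55/1.520 = 8.912 mg/L.
e^(−k_d t) = e^(−0.310×1.462) = 0.6356; e^(−k_r t) = e^(−1.83×1.462) = 0.06889.
D = 8.912 × (0.6356 − 0.06889) + 3.39 × 0.06889 = 5.051 + 0.2336 = 5.284 mg/L.
DO = C_s − D = 9.83 − 5.284 = 4.546 mg/L.

DO ≈ 4.55 mg/L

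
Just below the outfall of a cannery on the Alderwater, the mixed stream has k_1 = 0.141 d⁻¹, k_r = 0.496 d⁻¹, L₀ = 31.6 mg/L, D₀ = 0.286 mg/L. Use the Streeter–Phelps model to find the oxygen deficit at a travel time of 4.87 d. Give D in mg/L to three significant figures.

k_1 L₀/(k_r−k_1) = 0.141×31.6/(0.496−0.141) = 4.456/0.3550 = 12.55 mg/L.
e^(−k_1 t) = e^(−0.141×4.870) = 0.5032; e^(−k_r t) = e^(−0.496×4.870) = 0.08932.
D = 12.55 × (0.5032 − 0.08932) + 0.286 × 0.08932 = 5.195 + 0.02555 = 5.221 mg/L.

D ≈ 5.22 mg/L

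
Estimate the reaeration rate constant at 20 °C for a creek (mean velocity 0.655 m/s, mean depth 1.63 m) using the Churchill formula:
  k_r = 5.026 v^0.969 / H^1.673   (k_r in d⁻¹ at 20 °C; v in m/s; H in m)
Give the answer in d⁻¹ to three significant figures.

k_r = 5.026 × 0.655^0.969 / 1.63^1.673 = 5.026 × 0.6636 / 2.265 = 1.473 d⁻¹.

k_r ≈ 1.47 d⁻¹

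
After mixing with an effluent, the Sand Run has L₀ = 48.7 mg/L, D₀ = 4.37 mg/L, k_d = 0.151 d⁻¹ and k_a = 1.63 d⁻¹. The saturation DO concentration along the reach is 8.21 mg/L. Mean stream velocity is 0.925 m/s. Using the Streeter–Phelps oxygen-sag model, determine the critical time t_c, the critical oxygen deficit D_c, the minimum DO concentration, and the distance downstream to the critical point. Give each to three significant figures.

t_c ≈ 0.181 d; D_c ≈ 4.39 mg/L; min DO ≈ 3.82 mg/L; x_c ≈ 14.5 km

At the critical point dD/dt = 0, so k_d L₀ e^(−k_d t) = k_a D. Substituting D(t) from the Streeter–Phelps equation and solving for t gives
t_c = ln[(k_a/k_d)(1 − D₀(k_a−k_d)/(k_d L₀))] / (k_a−k_d).
Here k_a−k_d = 1.479 d⁻¹ and 1 − D₀(k_a−k_d)/(k_d L₀) = 1 − 4.37×1.479/(0.151×48.7) = 0.1211, so
t_c = ln(10.79 × 0.1211) / 1.479 = 0.2678 / 1.479 = 0.1811 d.
L(t_c) = L₀ e^(−k_d t_c) = 48.7 × 0.9730 = 47.39 mg/L, and at the critical point k_a D_c = k_d L, so D_c = (0.151/1.63) × 47.39 = 4.390 mg/L.
Minimum DO = C_s − D_c = 8.21 − 4.390 = 3.820 mg/L.
x_c = v t_c = 0.925 m/s × 0.1811 d × 86400 s/d = 14470 m ≈ 14.5 km.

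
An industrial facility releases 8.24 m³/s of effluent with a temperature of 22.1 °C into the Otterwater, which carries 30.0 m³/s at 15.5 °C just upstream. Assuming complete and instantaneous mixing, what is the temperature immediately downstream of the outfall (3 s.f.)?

16.9 °C

Flow-weighted mixing: C = (Q_r C_r + Q_w C_w)/(Q_r + Q_w)
= (30.0×15.5 + 8.24×22.1)/(30.0 + 8.24) = 647.1/38.24 = 16.92 °C.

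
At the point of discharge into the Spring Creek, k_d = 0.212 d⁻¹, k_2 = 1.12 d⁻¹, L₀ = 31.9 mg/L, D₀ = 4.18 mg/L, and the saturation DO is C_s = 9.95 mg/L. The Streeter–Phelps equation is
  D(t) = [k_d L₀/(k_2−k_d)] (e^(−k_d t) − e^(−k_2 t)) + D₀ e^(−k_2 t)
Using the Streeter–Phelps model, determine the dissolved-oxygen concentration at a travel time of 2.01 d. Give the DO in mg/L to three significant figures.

DO ≈ 5.43 mg/L

k_d L₀/(k_2−k_d) = 0.212×31.9/(1.12−0.212) = 6.763/0.9080 = 7.448 mg/L.
e^(−k_d t) = e^(−0.212×2.010) = 0.6530; e^(−k_2 t) = e^(−1.12×2.010) = 0.1053.
D = 7.448 × (0.6530 − 0.1053) + 4.18 × 0.1053 = 4.080 + 0.4400 = 4.520 mg/L.
DO = C_s − D = 9.95 − 4.520 = 5.430 mg/L.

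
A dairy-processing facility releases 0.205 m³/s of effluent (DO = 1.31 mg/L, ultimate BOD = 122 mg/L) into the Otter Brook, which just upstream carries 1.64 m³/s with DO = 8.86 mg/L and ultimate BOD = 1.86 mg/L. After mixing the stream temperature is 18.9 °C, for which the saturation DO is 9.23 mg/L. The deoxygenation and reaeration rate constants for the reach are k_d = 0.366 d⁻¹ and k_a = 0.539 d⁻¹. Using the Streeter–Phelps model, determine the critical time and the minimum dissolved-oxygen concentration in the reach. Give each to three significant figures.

Mixed DO = (1.64×8.86 + 0.205×1.31)/(1.64+0.205) = 14.80/1.845 = 8.021 mg/L.
Mixed L₀ = (1.64×1.86 + 0.205×122)/(1.845) = 28.06/1.845 = 15.21 mg/L.
Initial deficit D₀ = C_s − DO₀ = 9.23 − 8.021 = 1.209 mg/L.
t_c = (1/0.1730) ln[(0.539/0.366)(1 − 1.209×0.1730/(0.366×15.21))] = 5.780 × ln(1.417) = 2.016 d.
D_c = (0.366/0.539) × 15.21 × e^(−0.366×2.016) = 0.6790 × 15.21 × 0.4781 = 4.938 mg/L.
Minimum DO = 9.23 − 4.938 = 4.292 mg/L.

t_c ≈ 2.02 d; minimum DO ≈ 4.29 mg/L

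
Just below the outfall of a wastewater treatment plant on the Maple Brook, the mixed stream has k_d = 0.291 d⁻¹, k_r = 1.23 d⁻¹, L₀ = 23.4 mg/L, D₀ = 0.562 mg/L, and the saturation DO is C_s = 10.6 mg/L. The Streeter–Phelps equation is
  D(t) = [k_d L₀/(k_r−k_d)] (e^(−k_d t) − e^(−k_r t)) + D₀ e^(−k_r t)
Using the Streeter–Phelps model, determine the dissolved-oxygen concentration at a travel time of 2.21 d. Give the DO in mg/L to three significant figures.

k_d L₀/(k_r−k_d) = 0.291×23.4/(1.23−0.291) = 6.809/0.9390 = 7.252 mg/L.
e^(−k_d t) = e^(−0.291×2.210) = 0.5257; e^(−k_r t) = e^(−1.23×2.210) = 0.06599.
D = 7.252 × (0.5257 − 0.06599) + 0.562 × 0.06599 = 3.333 + 0.03708 = 3.370 mg/L.
DO = C_s − D = 10.6 − 3.370 = 7.230 mg/L.

DO ≈ 7.23 mg/L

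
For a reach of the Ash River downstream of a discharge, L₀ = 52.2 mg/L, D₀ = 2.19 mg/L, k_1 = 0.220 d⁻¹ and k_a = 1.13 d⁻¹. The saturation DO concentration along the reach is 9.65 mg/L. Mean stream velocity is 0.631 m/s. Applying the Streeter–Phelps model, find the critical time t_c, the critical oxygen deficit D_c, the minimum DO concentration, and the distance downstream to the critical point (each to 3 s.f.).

t_c ≈ 1.59 d; D_c ≈ 7.17 mg/L; min DO ≈ 2.48 mg/L; x_c ≈ 86.6 km

t_c = [1/(k_a−k_1)] ln[(k_a/k_1)(1 − D₀(k_a−k_1)/(k_1 L₀))]
= [1/(1.13−0.220)] ln[(1.13/0.220)(1 − 2.19×0.9100/(0.220×52.2))]
= (1/0.9100) ln[5.136 × 0.8265] = 1.099 × ln(4.245) = 1.099 × 1.446 = 1.589 d.
L(t_c) = L₀ e^(−k_1 t_c) = 52.2 × 0.7050 = 36.80 mg/L, and at the critical point k_a D_c = k_1 L, so D_c = (0.220/1.13) × 36.80 = 7.165 mg/L.
Minimum DO = C_s − D_c = 9.65 − 7.165 = 2.485 mg/L.
x_c = v t_c = 0.631 m/s × 1.589 d × 86400 s/d = 86620 m ≈ 86.6 km.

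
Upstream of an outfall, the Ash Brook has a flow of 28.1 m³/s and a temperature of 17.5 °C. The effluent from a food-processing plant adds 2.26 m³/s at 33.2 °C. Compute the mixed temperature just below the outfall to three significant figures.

18.7 °C

Flow-weighted mixing: C = (Q_r C_r + Q_w C_w)/(Q_r + Q_w)
= (28.1×17.5 + 2.26×33.2)/(28.1 + 2.26) = 566.8/30.36 = 18.67 °C.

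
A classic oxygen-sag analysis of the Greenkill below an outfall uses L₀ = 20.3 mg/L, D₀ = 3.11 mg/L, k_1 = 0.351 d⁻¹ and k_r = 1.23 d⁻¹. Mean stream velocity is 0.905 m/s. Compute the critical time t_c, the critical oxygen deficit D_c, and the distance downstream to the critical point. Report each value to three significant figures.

At the critical point dD/dt = 0, so k_1 L₀ e^(−k_1 t) = k_r D. Substituting D(t) from the Streeter–Phelps equation and solving for t gives
t_c = ln[(k_r/k_1)(1 − D₀(k_r−k_1)/(k_1 L₀))] / (k_r−k_1).
Here k_r−k_1 = 0.8790 d⁻¹ and 1 − D₀(k_r−k_1)/(k_1 L₀) = 1 − 3.11×0.8790/(0.351×20.3) = 0.6163, so
t_c = ln(3.504 × 0.6163) / 0.8790 = 0.7700 / 0.8790 = 0.8760 d.
D_c = (k_1/k_r) L₀ e^(−k_1 t_c) = (0.351/1.23) × 20.3 × e^(−0.351×0.8760) = 0.2854 × 20.3 × 0.7353 = 4.260 mg/L.
x_c = v t_c = 0.905 m/s × 0.8760 d × 86400 s/d = 68500 m ≈ 68.5 km.

t_c ≈ 0.876 d; D_c ≈ 4.26 mg/L; x_c ≈ 68.5 km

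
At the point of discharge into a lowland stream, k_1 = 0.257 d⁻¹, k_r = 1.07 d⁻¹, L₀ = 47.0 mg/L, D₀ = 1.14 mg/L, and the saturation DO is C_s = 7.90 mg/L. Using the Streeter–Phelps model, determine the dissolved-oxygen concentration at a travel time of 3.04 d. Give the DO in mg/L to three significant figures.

DO ≈ 1.63 mg/L

k_1 L₀/(k_r−k_1) = 0.257×47.0/(1.07−0.257) = 12.08/0.8130 = 14.86 mg/L.
e^(−k_1 t) = e^(−0.257×3.040) = 0.4578; e^(−k_r t) = e^(−1.07×3.040) = 0.03867.
D = 14.86 × (0.4578 − 0.03867) + 1.14 × 0.03867 = 6.228 + 0.04408 = 6.272 mg/L.
DO = C_s − D = 7.90 − 6.272 = 1.628 mg/L.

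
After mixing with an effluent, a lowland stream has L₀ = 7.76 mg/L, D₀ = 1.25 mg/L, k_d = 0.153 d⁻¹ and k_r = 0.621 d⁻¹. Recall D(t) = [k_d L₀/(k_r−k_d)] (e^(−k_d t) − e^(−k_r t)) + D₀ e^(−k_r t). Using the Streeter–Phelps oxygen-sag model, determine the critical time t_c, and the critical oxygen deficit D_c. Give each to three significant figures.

With k_r/k_d = 4.059 and 1 − D₀(k_r−k_d)/(k_d L₀) = 0.5073,
t_c = ln(4.059 × 0.5073) / (0.621 − 0.153) = ln(2.059) / 0.4680 = 0.7222/0.4680 = 1.543 d.
L(t_c) = L₀ e^(−k_d t_c) = 7.76 × 0.7897 = 6.128 mg/L, and at the critical point k_r D_c = k_d L, so D_c = (0.153/0.621) × 6.128 = 1.510 mg/L.

t_c ≈ 1.54 d; D_c ≈ 1.51 mg/L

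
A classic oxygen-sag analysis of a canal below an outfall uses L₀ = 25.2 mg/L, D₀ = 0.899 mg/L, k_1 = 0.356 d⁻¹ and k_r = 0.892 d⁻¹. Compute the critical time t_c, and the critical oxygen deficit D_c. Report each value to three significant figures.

t_c ≈ 1.61 d; D_c ≈ 5.67 mg/L

t_c = [1/(k_r−k_1)] ln[(k_r/k_1)(1 − D₀(k_r−k_1)/(k_1 L₀))]
= [1/(0.892−0.356)] ln[(0.892/0.356)(1 − 0.899×0.5360/(0.356×25.2))]
= (1/0.5360) ln[2.506 × 0.9463] = 1.866 × ln(2.371) = 1.866 × 0.8633 = 1.611 d.
L(t_c) = L₀ e^(−k_1 t_c) = 25.2 × 0.5636 = 14.20 mg/L, and at the critical point k_r D_c = k_1 L, so D_c = (0.356/0.892) × 14.20 = 5.668 mg/L.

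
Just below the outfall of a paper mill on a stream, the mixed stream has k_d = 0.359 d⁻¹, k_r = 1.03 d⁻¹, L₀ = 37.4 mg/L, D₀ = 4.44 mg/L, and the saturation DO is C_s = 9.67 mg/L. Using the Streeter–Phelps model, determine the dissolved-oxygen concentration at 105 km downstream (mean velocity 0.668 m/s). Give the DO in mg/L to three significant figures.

Travel time t = x/v = 105 km / (0.668 m/s) = 105000 m / 0.668 m/s = 157200 s = 1.819 d.
k_d L₀/(k_r−k_d) = 0.359×37.4/(1.03−0.359) = 13.43/0.6710 = 20.01 mg/L.
e^(−k_d t) = e^(−0.359×1.819) = 0.5204; e^(−k_r t) = e^(−1.03×1.819) = 0.1535.
D = 20.01 × (0.5204 − 0.1535) + 4.44 × 0.1535 = 7.341 + 0.6817 = 8.023 mg/L.
DO = C_s − D = 9.67 − 8.023 = 1.647 mg/L.

DO ≈ 1.65 mg/L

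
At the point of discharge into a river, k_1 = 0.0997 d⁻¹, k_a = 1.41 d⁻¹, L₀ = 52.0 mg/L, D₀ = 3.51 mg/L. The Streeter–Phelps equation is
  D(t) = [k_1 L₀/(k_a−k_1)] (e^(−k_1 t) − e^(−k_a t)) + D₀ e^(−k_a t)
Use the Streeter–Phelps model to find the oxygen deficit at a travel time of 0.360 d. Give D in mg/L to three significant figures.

D ≈ 3.55 mg/L

k_1 L₀/(k_a−k_1) = 0.0997×52.0/(1.41−0.0997) = 5.184/1.310 = 3.957 mg/L.
e^(−k_1 t) = e^(−0.0997×0.3600) = 0.9647; e^(−k_a t) = e^(−1.41×0.3600) = 0.6019.
D = 3.957 × (0.9647 − 0.6019) + 3.51 × 0.6019 = 1.435 + 2.113 = 3.548 mg/L.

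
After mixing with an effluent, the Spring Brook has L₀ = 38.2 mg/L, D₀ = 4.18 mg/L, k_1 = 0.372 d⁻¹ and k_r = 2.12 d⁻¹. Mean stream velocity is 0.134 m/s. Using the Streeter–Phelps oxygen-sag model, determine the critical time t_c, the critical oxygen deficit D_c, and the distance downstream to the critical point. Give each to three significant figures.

With k_r/k_1 = 5.699 and 1 − D₀(k_r−k_1)/(k_1 L₀) = 0.4858,
t_c = ln(5.699 × 0.4858) / (2.12 − 0.372) = ln(2.769) / 1.748 = 1.018/1.748 = 0.5826 d.
D_c = (k_1/k_r) L₀ e^(−k_1 t_c) = (0.372/2.12) × 38.2 × e^(−0.372×0.5826) = 0.1755 × 38.2 × 0.8052 = 5.397 mg/L.
x_c = v t_c = 0.134 m/s × 0.5826 d × 86400 s/d = 6745 m ≈ 6.75 km.

t_c ≈ 0.583 d; D_c ≈ 5.40 mg/L; x_c ≈ 6.75 km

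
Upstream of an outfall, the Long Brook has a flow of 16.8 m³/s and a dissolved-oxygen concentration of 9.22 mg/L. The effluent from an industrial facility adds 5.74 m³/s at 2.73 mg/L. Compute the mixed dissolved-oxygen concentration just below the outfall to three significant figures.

7.57 mg/L

Flow-weighted mixing: C = (Q_r C_r + Q_w C_w)/(Q_r + Q_w)
= (16.8×9.22 + 5.74×2.73)/(16.8 + 5.74) = 170.6/22.54 = 7.567 mg/L.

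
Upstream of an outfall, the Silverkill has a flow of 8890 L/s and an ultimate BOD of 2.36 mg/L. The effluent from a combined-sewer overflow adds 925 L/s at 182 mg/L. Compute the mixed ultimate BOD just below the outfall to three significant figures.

Flow-weighted mixing: C = (Q_r C_r + Q_w C_w)/(Q_r + Q_w)
= (8890×2.36 + 925×182)/(8890 + 925) = 189300/9815 = 19.29 mg/L.

19.3 mg/L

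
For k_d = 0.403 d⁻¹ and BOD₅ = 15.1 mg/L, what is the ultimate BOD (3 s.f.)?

BOD₅ = L₀(1 − e^(−5k_d)) ⇒ L₀ = BOD₅ / (1 − e^(−5×0.403))
= 15.1 / (1 − 0.1333) = 15.1 / 0.8667 = 17.42 mg/L.

L₀ ≈ 17.4 mg/L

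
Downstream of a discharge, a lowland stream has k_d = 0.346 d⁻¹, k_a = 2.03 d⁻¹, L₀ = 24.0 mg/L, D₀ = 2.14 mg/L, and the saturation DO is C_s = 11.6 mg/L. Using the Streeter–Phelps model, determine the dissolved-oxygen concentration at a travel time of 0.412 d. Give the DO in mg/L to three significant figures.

k_d L₀/(k_a−k_d) = 0.346×24.0/(2.03−0.346) = 8.304/1.684 = 4.931 mg/L.
e^(−k_d t) = e^(−0.346×0.4120) = 0.8671; e^(−k_a t) = e^(−2.03×0.4120) = 0.4333.
D = 4.931 × (0.8671 − 0.4333) + 2.14 × 0.4333 = 2.139 + 0.9272 = 3.067 mg/L.
DO = C_s − D = 11.6 − 3.067 = 8.533 mg/L.

DO ≈ 8.53 mg/L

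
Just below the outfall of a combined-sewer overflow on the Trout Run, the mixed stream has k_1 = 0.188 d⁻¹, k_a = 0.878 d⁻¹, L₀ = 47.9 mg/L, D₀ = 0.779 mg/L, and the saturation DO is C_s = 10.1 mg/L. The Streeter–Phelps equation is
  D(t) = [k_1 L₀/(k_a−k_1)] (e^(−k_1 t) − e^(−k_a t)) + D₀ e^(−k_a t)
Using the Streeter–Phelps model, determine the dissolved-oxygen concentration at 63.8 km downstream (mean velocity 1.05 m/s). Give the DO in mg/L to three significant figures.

Travel time t = x/v = 63.8 km / (1.05 m/s) = 63800 m / 1.05 m/s = 60760 s = 0.7033 d.
k_1 L₀/(k_a−k_1) = 0.188×47.9/(0.878−0.188) = 9.005/0.6900 = 13.05 mg/L.
e^(−k_1 t) = e^(−0.188×0.7033) = 0.8762; e^(−k_a t) = e^(−0.878×0.7033) = 0.5393.
D = 13.05 × (0.8762 − 0.5393) + 0.779 × 0.5393 = 4.396 + 0.4201 = 4.816 mg/L.
DO = C_s − D = 10.1 − 4.816 = 5.284 mg/L.

DO ≈ 5.28 mg/L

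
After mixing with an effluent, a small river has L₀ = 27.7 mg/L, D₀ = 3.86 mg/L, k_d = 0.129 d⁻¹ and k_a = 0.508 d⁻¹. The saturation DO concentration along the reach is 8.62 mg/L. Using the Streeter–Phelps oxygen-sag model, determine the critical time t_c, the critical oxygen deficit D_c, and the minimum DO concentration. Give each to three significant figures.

t_c ≈ 2.23 d; D_c ≈ 5.28 mg/L; min DO ≈ 3.34 mg/L

t_c = [1/(k_a−k_d)] ln[(k_a/k_d)(1 − D₀(k_a−k_d)/(k_d L₀))]
= [1/(0.508−0.129)] ln[(0.508/0.129)(1 − 3.86×0.3790/(0.129×27.7))]
= (1/0.3790) ln[3.938 × 0.5906] = 2.639 × ln(2.326) = 2.639 × 0.8440 = 2.227 d.
D_c = (k_d/k_a) L₀ e^(−k_d t_c) = (0.129/0.508) × 27.7 × e^(−0.129×2.227) = 0.2539 × 27.7 × 0.7503 = 5.278 mg/L.
Minimum DO = C_s − D_c = 8.62 − 5.278 = 3.342 mg/L.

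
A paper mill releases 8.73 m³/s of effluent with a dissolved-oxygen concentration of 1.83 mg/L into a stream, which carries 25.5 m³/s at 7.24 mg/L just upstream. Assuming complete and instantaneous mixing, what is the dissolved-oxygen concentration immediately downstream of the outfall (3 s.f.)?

5.86 mg/L

Flow-weighted mixing: C = (Q_r C_r + Q_w C_w)/(Q_r + Q_w)
= (25.5×7.24 + 8.73×1.83)/(25.5 + 8.73) = 200.6/34.23 = 5.860 mg/L.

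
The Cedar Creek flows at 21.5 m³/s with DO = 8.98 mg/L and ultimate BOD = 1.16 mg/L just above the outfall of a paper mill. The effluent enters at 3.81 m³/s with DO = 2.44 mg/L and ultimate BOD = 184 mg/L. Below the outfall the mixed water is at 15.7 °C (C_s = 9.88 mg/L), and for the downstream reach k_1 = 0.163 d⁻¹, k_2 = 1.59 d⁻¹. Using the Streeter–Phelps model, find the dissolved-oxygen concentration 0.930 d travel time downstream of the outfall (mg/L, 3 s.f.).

DO ≈ 7.38 mg/L

Mixed DO = (21.5×8.98 + 3.81×2.44)/(21.5+3.81) = 202.4/25.31 = 7.996 mg/L.
Mixed L₀ = (21.5×1.16 + 3.81×184)/(25.31) = 726.0/25.31 = 28.68 mg/L.
Initial deficit D₀ = C_s − DO₀ = 9.88 − 7.996 = 1.884 mg/L.
D(0.930) = [0.163×28.68/(1.59−0.163)](e^(−0.163×0.930) − e^(−1.59×0.930)) + 1.884 e^(−1.59×0.930)
= 3.276 × (0.8593 − 0.2279) + 1.884 × 0.2279 = 2.498 mg/L.
DO = 9.88 − 2.498 = 7.382 mg/L.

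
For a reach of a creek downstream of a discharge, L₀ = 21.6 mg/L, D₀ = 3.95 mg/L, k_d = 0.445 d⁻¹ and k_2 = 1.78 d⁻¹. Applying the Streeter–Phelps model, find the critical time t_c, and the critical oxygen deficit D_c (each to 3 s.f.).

t_c ≈ 0.443 d; D_c ≈ 4.43 mg/L

At the critical point dD/dt = 0, so k_d L₀ e^(−k_d t) = k_2 D. Substituting D(t) from the Streeter–Phelps equation and solving for t gives
t_c = ln[(k_2/k_d)(1 − D₀(k_2−k_d)/(k_d L₀))] / (k_2−k_d).
Here k_2−k_d = 1.335 d⁻¹ and 1 − D₀(k_2−k_d)/(k_d L₀) = 1 − 3.95×1.335/(0.445×21.6) = 0.4514, so
t_c = ln(4.000 × 0.4514) / 1.335 = 0.5909 / 1.335 = 0.4426 d.
D_c = (k_d/k_2) L₀ e^(−k_d t_c) = (0.445/1.78) × 21.6 × e^(−0.445×0.4426) = 0.2500 × 21.6 × 0.8212 = 4.435 mg/L.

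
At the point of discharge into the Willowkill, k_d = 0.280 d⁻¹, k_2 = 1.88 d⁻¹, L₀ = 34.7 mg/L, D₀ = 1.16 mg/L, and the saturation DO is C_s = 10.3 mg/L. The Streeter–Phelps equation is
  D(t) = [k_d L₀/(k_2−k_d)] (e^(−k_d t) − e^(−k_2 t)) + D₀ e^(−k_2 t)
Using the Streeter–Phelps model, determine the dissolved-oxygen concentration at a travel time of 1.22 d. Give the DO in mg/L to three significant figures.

k_d L₀/(k_2−k_d) = 0.280×34.7/(1.88−0.280) = 9.716/1.600 = 6.073 mg/L.
e^(−k_d t) = e^(−0.280×1.220) = 0.7106; e^(−k_2 t) = e^(−1.88×1.220) = 0.1009.
D = 6.073 × (0.7106 − 0.1009) + 1.16 × 0.1009 = 3.703 + 0.1170 = 3.820 mg/L.
DO = C_s − D = 10.3 − 3.820 = 6.480 mg/L.

DO ≈ 6.48 mg/L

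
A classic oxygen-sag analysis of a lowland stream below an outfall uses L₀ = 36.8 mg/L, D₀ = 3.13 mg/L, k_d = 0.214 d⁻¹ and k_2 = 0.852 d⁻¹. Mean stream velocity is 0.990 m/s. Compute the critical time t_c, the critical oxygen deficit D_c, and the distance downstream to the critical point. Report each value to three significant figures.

With k_2/k_d = 3.981 and 1 − D₀(k_2−k_d)/(k_d L₀) = 0.7464,
t_c = ln(3.981 × 0.7464) / (0.852 − 0.214) = ln(2.972) / 0.6380 = 1.089/0.6380 = 1.707 d.
L(t_c) = L₀ e^(−k_d t_c) = 36.8 × 0.6940 = 25.54 mg/L, and at the critical point k_2 D_c = k_d L, so D_c = (0.214/0.852) × 25.54 = 6.414 mg/L.
x_c = v t_c = 0.990 m/s × 1.707 d × 86400 s/d = 146000 m ≈ 146 km.

t_c ≈ 1.71 d; D_c ≈ 6.41 mg/L; x_c ≈ 146 km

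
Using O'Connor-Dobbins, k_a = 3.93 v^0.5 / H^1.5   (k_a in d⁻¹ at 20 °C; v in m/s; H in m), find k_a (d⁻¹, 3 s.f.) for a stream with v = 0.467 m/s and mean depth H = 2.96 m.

k_a ≈ 0.527 d⁻¹

k_a = 3.93 × 0.467^0.5 / 2.96^1.5 = 3.93 × 0.6834 / 5.093 = 0.5274 d⁻¹.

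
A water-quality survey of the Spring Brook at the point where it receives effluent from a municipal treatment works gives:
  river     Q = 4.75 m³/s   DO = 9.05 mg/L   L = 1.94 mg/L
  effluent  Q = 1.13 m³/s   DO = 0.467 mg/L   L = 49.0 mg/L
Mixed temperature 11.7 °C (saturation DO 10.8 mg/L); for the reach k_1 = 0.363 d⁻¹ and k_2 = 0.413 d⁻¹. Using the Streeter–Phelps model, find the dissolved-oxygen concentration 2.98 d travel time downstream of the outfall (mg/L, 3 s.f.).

Mixed DO = (4.75×9.05 + 1.13×0.467)/(4.75+1.13) = 43.52/5.880 = 7.401 mg/L.
Mixed L₀ = (4.75×1.94 + 1.13×49.0)/(5.880) = 64.58/5.880 = 10.98 mg/L.
Initial deficit D₀ = C_s − DO₀ = 10.8 − 7.401 = 3.399 mg/L.
D(2.98) = [0.363×10.98/(0.413−0.363)](e^(−0.363×2.98) − e^(−0.413×2.98)) + 3.399 e^(−0.413×2.98)
= 79.74 × (0.3390 − 0.2921) + 3.399 × 0.2921 = 4.735 mg/L.
DO = 10.8 − 4.735 = 6.065 mg/L.

DO ≈ 6.06 mg/L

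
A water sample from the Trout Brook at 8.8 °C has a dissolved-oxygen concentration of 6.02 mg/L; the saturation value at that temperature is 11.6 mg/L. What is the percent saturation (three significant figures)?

51.9 % saturation

% saturation = C/C_s × 100 = 6.02/11.6 × 100 = 51.9 %.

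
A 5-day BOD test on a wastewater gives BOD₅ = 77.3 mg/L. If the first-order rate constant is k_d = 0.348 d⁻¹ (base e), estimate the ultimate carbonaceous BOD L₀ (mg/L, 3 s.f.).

L₀ ≈ 93.8 mg/L

BOD₅ = L₀(1 − e^(−5k_d)) ⇒ L₀ = BOD₅ / (1 − e^(−5×0.348))
= 77.3 / (1 − 0.1755) = 77.3 / 0.8245 = 93.76 mg/L.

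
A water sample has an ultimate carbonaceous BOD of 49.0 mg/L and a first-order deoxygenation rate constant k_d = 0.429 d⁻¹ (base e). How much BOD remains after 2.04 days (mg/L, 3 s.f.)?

L ≈ 20.4 mg/L

L_t = L₀ e^(−k_d t) = 49.0 × e^(−0.429×2.04) = 49.0 × 0.4168 = 20.42 mg/L.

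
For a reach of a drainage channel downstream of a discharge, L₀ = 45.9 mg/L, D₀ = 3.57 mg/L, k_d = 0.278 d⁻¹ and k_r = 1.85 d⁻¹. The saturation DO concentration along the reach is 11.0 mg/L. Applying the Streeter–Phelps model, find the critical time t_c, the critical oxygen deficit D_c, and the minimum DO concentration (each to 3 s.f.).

t_c = [1/(k_r−k_d)] ln[(k_r/k_d)(1 − D₀(k_r−k_d)/(k_d L₀))]
= [1/(1.85−0.278)] ln[(1.85/0.278)(1 − 3.57×1.572/(0.278×45.9))]
= (1/1.572) ln[6.655 × 0.5602] = 0.6361 × ln(3.728) = 0.6361 × 1.316 = 0.8371 d.
D_c = (k_d/k_r) L₀ e^(−k_d t_c) = (0.278/1.85) × 45.9 × e^(−0.278×0.8371) = 0.1503 × 45.9 × 0.7924 = 5.465 mg/L.
Minimum DO = C_s − D_c = 11.0 − 5.465 = 5.535 mg/L.

t_c ≈ 0.837 d; D_c ≈ 5.47 mg/L; min DO ≈ 5.53 mg/L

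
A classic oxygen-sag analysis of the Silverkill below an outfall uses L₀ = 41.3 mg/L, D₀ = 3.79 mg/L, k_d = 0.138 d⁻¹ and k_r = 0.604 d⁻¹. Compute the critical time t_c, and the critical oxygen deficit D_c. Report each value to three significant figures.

t_c = [1/(k_r−k_d)] ln[(k_r/k_d)(1 − D₀(k_r−k_d)/(k_d L₀))]
= [1/(0.604−0.138)] ln[(0.604/0.138)(1 − 3.79×0.4660/(0.138×41.3))]
= (1/0.4660) ln[4.377 × 0.6901] = 2.146 × ln(3.021) = 2.146 × 1.105 = 2.372 d.
D_c = (k_d/k_r) L₀ e^(−k_d t_c) = (0.138/0.604) × 41.3 × e^(−0.138×2.372) = 0.2285 × 41.3 × 0.7208 = 6.802 mg/L.

t_c ≈ 2.37 d; D_c ≈ 6.80 mg/L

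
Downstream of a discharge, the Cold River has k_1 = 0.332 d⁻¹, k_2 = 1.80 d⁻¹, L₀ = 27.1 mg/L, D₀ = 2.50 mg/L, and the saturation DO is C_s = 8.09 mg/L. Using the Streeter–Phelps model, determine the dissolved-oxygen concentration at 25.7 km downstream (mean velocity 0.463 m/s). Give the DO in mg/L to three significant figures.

DO ≈ 4.28 mg/L

Travel time t = x/v = 25.7 km / (0.463 m/s) = 25700 m / 0.463 m/s = 55510 s = 0.6424 d.
k_1 L₀/(k_2−k_1) = 0.332×27.1/(1.80−0.332) = 8.997/1.468 = 6.129 mg/L.
e^(−k_1 t) = e^(−0.332×0.6424) = 0.8079; e^(−k_2 t) = e^(−1.80×0.6424) = 0.3146.
D = 6.129 × (0.8079 − 0.3146) + 2.50 × 0.3146 = 3.023 + 0.7865 = 3.810 mg/L.
DO = C_s − D = 8.09 − 3.810 = 4.280 mg/L.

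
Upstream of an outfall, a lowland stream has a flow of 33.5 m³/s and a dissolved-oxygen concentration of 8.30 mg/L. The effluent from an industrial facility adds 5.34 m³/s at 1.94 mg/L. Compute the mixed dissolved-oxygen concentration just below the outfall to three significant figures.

7.43 mg/L

Flow-weighted mixing: C = (Q_r C_r + Q_w C_w)/(Q_r + Q_w)
= (33.5×8.30 + 5.34×1.94)/(33.5 + 5.34) = 288.4/38.84 = 7.426 mg/L.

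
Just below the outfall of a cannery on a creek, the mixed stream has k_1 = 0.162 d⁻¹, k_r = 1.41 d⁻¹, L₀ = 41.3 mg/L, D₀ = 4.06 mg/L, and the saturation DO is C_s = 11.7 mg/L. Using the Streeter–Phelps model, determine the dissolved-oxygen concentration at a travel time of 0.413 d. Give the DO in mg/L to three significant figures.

k_1 L₀/(k_r−k_1) = 0.162×41.3/(1.41−0.162) = 6.691/1.248 = 5.361 mg/L.
e^(−k_1 t) = e^(−0.162×0.4130) = 0.9353; e^(−k_r t) = e^(−1.41×0.4130) = 0.5586.
D = 5.361 × (0.9353 − 0.5586) + 4.06 × 0.5586 = 2.019 + 2.268 = 4.287 mg/L.
DO = C_s − D = 11.7 − 4.287 = 7.413 mg/L.

DO ≈ 7.41 mg/L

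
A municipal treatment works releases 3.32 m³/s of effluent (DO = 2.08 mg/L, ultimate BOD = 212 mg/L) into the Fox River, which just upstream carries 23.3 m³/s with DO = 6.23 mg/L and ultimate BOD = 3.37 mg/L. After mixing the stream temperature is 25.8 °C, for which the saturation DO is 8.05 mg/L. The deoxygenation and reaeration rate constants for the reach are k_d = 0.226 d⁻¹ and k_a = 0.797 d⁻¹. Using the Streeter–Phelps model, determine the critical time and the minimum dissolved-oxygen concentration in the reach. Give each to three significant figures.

t_c ≈ 1.81 d; minimum DO ≈ 2.52 mg/L

Mixed DO = (23.3×6.23 + 3.32×2.08)/(23.3+3.32) = 152.1/26.62 = 5.712 mg/L.
Mixed L₀ = (23.3×3.37 + 3.32×212)/(26.62) = 782.4/26.62 = 29.39 mg/L.
Initial deficit D₀ = C_s − DO₀ = 8.05 − 5.712 = 2.338 mg/L.
t_c = (1/0.5710) ln[(0.797/0.226)(1 − 2.338×0.5710/(0.226×29.39))] = 1.751 × ln(2.818) = 1.814 d.
D_c = (0.226/0.797) × 29.39 × e^(−0.226×1.814) = 0.2836 × 29.39 × 0.6636 = 5.531 mg/L.
Minimum DO = 8.05 − 5.531 = 2.519 mg/L.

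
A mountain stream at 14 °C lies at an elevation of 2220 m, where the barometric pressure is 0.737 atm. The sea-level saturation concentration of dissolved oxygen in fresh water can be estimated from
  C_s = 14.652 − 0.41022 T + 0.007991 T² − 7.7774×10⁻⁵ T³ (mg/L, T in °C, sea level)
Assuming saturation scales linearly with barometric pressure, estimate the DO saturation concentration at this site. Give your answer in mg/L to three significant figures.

C_s ≈ 7.56 mg/L

At sea level: C_s = 14.652 − 0.41022×14 + 0.007991×14² − 7.7774×10⁻⁵×14³ = 10.26 mg/L.
Pressure correction: C_s' = 10.26 × 0.737 = 7.563 mg/L.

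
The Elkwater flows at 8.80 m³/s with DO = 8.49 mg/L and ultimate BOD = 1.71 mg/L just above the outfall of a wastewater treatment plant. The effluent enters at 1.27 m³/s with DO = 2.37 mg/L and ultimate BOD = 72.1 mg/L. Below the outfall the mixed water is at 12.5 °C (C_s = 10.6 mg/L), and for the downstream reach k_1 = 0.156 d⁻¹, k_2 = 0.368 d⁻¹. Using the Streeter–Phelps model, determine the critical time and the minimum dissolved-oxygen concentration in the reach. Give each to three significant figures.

t_c ≈ 1.87 d; minimum DO ≈ 7.25 mg/L

Mixed DO = (8.80×8.49 + 1.27×2.37)/(8.80+1.27) = 77.72/10.07 = 7.718 mg/L.
Mixed L₀ = (8.80×1.71 + 1.27×72.1)/(10.07) = 106.6/10.07 = 10.59 mg/L.
Initial deficit D₀ = C_s − DO₀ = 10.6 − 7.718 = 2.882 mg/L.
t_c = (1/0.2120) ln[(0.368/0.156)(1 − 2.882×0.2120/(0.156×10.59))] = 4.717 × ln(1.486) = 1.870 d.
D_c = (0.156/0.368) × 10.59 × e^(−0.156×1.870) = 0.4239 × 10.59 × 0.7470 = 3.353 mg/L.
Minimum DO = 10.6 − 3.353 = 7.247 mg/L.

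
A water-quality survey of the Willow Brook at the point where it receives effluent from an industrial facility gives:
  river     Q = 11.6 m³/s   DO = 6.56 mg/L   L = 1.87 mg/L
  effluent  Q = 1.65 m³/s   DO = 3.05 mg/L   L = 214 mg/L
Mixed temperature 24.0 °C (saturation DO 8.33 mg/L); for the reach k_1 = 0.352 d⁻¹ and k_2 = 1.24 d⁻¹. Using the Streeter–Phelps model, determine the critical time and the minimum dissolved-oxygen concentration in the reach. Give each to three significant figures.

Mixed DO = (11.6×6.56 + 1.65×3.05)/(11.6+1.65) = 81.13/13.25 = 6.123 mg/L.
Mixed L₀ = (11.6×1.87 + 1.65×214)/(13.25) = 374.8/13.25 = 28.29 mg/L.
Initial deficit D₀ = C_s − DO₀ = 8.33 − 6.123 = 2.207 mg/L.
t_c = (1/0.8880) ln[(1.24/0.352)(1 − 2.207×0.8880/(0.352×28.29))] = 1.126 × ln(2.829) = 1.171 d.
D_c = (0.352/1.24) × 28.29 × e^(−0.352×1.171) = 0.2839 × 28.29 × 0.6621 = 5.317 mg/L.
Minimum DO = 8.33 − 5.317 = 3.013 mg/L.

t_c ≈ 1.17 d; minimum DO ≈ 3.01 mg/L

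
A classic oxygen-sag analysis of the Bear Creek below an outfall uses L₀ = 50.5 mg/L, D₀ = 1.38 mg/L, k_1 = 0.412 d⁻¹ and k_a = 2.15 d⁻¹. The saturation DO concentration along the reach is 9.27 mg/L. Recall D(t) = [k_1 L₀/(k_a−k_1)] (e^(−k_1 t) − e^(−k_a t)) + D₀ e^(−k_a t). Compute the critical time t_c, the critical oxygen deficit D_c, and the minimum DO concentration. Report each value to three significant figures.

With k_a/k_1 = 5.218 and 1 − D₀(k_a−k_1)/(k_1 L₀) = 0.8847,
t_c = ln(5.218 × 0.8847) / (2.15 − 0.412) = ln(4.617) / 1.738 = 1.530/1.738 = 0.8802 d.
D_c = (k_1/k_a) L₀ e^(−k_1 t_c) = (0.412/2.15) × 50.5 × e^(−0.412×0.8802) = 0.1916 × 50.5 × 0.6958 = 6.734 mg/L.
Minimum DO = C_s − D_c = 9.27 − 6.734 = 2.536 mg/L.

t_c ≈ 0.880 d; D_c ≈ 6.73 mg/L; min DO ≈ 2.54 mg/L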